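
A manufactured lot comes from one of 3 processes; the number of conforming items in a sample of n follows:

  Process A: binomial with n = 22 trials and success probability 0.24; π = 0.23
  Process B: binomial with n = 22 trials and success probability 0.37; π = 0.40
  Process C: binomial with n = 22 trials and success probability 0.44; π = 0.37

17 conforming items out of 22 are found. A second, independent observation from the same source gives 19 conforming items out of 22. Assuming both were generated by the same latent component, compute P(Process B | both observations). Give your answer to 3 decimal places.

Apply Bayes' rule: the posterior for each component is proportional to its prior times its likelihood at x.
Since both observations come from the same component, the likelihood for component k is f_k(x₁)·f_k(x₂).
  L_A = [1.94167e-07] × [1.13234e-09] = 2.19862e-16
  L_B = [0.000119302] × [2.40644e-06] = 2.87094e-10
  L_C = [0.00125937] × [4.54659e-05] = 5.72583e-08
Weight by the priors:
  π_A·L_A = 0.23 × 2.19862e-16 = 5.05684e-17
  π_B·L_B = 0.40 × 2.87094e-10 = 1.14838e-10
  π_C·L_C = 0.37 × 5.72583e-08 = 2.11856e-08
Denominator: 5.05684e-17 + 1.14838e-10 + 2.11856e-08 = 2.13004e-08
P(Process B | x₁,x₂) = 1.14838e-10 / 2.13004e-08 ≈ 0.005

0.005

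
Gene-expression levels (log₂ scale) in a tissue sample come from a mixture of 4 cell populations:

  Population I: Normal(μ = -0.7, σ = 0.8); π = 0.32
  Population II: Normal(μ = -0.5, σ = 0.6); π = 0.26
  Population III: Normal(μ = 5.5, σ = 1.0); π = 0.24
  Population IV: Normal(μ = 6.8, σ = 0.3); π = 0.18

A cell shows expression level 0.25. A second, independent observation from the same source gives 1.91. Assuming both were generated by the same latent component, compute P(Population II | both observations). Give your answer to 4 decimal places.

By Bayes' theorem, P(k | x) = π_k f_k(x) / Σ_j π_j f_j(x).
Since both observations come from the same component, the likelihood for component k is f_k(x₁)·f_k(x₂).
  L_I = [0.246382] × [0.00243515] = 0.000599976
  L_II = [0.304415] × [0.000208636] = 6.3512e-05
  L_III = [4.12847e-07] × [0.0006343] = 2.61869e-10
  L_IV = [4.0823e-104] × [2.69115e-58] = 1.09861e-161
Multiply by the mixture weights:
  π_I·L_I = 0.32 × 0.000599976 = 0.000191992
  π_II·L_II = 0.26 × 6.3512e-05 = 1.65131e-05
  π_III·L_III = 0.24 × 2.61869e-10 = 6.28485e-11
  π_IV·L_IV = 0.18 × 1.09861e-161 = 1.9775e-162
Normaliser: 0.000191992 + 1.65131e-05 + 6.28485e-11 + 1.9775e-162 = 0.000208505
P(Population II | data) ≈ 0.0792

0.0792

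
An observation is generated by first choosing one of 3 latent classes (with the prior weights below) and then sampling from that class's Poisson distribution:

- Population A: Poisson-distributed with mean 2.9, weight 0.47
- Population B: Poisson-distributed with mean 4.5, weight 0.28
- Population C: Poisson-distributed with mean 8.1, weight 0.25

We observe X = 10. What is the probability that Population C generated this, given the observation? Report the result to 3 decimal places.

0.888

Posterior ∝ prior × likelihood, so P(k | x) ∝ π_k f_k(x); normalise over all components.
Evaluate each component's likelihood at the observed value:
  L_A = 0.000637915
  L_B = 0.0104241
  L_C = 0.101696
Unnormalised posteriors:
  π_A·L_A = 0.47 × 0.000637915 = 0.00029982
  π_B·L_B = 0.28 × 0.0104241 = 0.00291874
  π_C·L_C = 0.25 × 0.101696 = 0.0254239
Denominator: 0.00029982 + 0.00291874 + 0.0254239 = 0.0286424
P(Population C | 10) = 0.0254239 / 0.0286424 ≈ 0.888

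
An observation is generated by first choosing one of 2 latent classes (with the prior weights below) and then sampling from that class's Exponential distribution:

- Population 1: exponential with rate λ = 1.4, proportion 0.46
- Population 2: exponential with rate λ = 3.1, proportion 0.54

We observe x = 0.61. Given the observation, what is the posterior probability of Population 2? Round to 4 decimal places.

Posterior ∝ prior × likelihood, so P(k | x) ∝ P(Z=k) f_k(x); normalise over all components.
Exponential densities:
  L_1 = 0.595992
  L_2 = 0.467855
Prior × likelihood for each component:
  P(Z=1)·L_1 = 0.46 × 0.595992 = 0.274156
  P(Z=2)·L_2 = 0.54 × 0.467855 = 0.252641
Denominator: 0.274156 + 0.252641 = 0.526798
So the posterior for Population 2 is 0.252641 / 0.526798 ≈ 0.4796.

0.4796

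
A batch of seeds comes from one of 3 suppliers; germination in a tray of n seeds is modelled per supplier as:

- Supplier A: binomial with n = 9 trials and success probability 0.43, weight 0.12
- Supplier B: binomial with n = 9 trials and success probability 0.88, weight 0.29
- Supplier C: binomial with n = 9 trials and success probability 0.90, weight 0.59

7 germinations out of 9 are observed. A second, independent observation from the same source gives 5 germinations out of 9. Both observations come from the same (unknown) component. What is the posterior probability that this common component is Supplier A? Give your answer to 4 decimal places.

The responsibility of component k is π_k f_k(x) divided by Σ_j π_j f_j(x).
Since both observations come from the same component, the likelihood for component k is f_k(x₁)·f_k(x₂).
  f_A = [0.031793] × [0.195529] = 0.00621647
  f_B = [0.211857] × [0.0137882] = 0.00292114
  f_C = [0.172187] × [0.00744017] = 0.0012811
Unnormalised posteriors:
  π_A·f_A = 0.12 × 0.00621647 = 0.000745976
  π_B·f_B = 0.29 × 0.00292114 = 0.000847131
  π_C·f_C = 0.59 × 0.0012811 = 0.000755849
Denominator: 0.000745976 + 0.000847131 + 0.000755849 = 0.00234896
P(Supplier A | x₁,x₂) = 0.000745976 / 0.00234896 ≈ 0.3176

0.3176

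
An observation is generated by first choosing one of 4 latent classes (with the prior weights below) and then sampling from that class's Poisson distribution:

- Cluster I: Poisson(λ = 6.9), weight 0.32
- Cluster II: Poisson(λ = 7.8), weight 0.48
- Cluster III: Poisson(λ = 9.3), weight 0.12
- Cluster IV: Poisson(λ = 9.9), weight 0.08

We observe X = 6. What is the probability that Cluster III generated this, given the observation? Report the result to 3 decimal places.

0.079

Posterior ∝ prior × likelihood, so P(k | x) ∝ π_k f_k(x); normalise over all components.
Evaluate each component's likelihood at the observed value:
  f_I = e^(−6.9)·6.9^6/6! = 0.151053
  f_II = e^(−7.8)·7.8^6/6! = 0.128156
  f_III = e^(−9.3)·9.3^6/6! = 0.0821536
  f_IV = e^(−9.9)·9.9^6/6! = 0.065609
Multiply by the mixture weights:
  π_I·f_I = 0.32 × 0.151053 = 0.048337
  π_II·f_II = 0.48 × 0.128156 = 0.0615148
  π_III·f_III = 0.12 × 0.0821536 = 0.00985843
  π_IV·f_IV = 0.08 × 0.065609 = 0.00524872
Marginal: 0.048337 + 0.0615148 + 0.00985843 + 0.00524872 = 0.124959
P(Cluster III | the observation) = 0.00985843 / 0.124959 ≈ 0.079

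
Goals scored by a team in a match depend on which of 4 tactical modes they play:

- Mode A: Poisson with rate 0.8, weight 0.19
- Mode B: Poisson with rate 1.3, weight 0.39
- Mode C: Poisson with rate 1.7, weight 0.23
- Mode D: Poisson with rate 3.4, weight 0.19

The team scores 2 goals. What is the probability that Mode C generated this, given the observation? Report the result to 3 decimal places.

0.283

Apply Bayes' rule: the posterior for each component is proportional to its prior times its likelihood at x.
Component likelihoods at x = 2 goals:
  f_A = 0.143785
  f_B = 0.230289
  f_C = 0.263978
  f_D = 0.192898
Unnormalised posteriors:
  P(Z=A)·f_A = 0.19 × 0.143785 = 0.0273192
  P(Z=B)·f_B = 0.39 × 0.230289 = 0.0898129
  P(Z=C)·f_C = 0.23 × 0.263978 = 0.0607149
  P(Z=D)·f_D = 0.19 × 0.192898 = 0.0366505
Denominator: 0.0273192 + 0.0898129 + 0.0607149 + 0.0366505 = 0.214497
Responsibility of Mode C: 0.0607149 / 0.214497 ≈ 0.283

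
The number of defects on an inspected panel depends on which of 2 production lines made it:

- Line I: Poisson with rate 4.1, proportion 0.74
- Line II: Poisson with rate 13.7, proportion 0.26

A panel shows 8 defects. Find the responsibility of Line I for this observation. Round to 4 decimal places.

The responsibility of component k is w_k f_k(x) divided by Σ_j w_j f_j(x).
Evaluate each component's likelihood at the observed value:
  L_I = 0.0328203
  L_II = 0.0345469
Multiply by the mixture weights:
  w_I·L_I = 0.74 × 0.0328203 = 0.024287
  w_II·L_II = 0.26 × 0.0345469 = 0.0089822
Normaliser: 0.024287 + 0.0089822 = 0.0332692
P(Line I | data) ≈ 0.7300

0.7300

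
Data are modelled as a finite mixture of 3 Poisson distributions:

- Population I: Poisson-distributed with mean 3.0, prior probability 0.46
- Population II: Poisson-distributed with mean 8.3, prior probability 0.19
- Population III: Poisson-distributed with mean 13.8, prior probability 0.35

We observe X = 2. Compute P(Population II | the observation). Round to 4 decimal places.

Posterior ∝ prior × likelihood, so P(k | x) ∝ P(Z=k) f_k(x); normalise over all components.
Evaluate each component's likelihood at the observed value:
  f_I = 0.224042
  f_II = 0.00856016
  f_III = 9.67084e-05
Prior × likelihood for each component:
  P(Z=I)·f_I = 0.46 × 0.224042 = 0.103059
  P(Z=II)·f_II = 0.19 × 0.00856016 = 0.00162643
  P(Z=III)·f_III = 0.35 × 9.67084e-05 = 3.3848e-05
Evidence: 0.103059 + 0.00162643 + 3.3848e-05 = 0.10472
P(Population II | 2) = 0.00162643 / 0.10472 ≈ 0.0155

0.0155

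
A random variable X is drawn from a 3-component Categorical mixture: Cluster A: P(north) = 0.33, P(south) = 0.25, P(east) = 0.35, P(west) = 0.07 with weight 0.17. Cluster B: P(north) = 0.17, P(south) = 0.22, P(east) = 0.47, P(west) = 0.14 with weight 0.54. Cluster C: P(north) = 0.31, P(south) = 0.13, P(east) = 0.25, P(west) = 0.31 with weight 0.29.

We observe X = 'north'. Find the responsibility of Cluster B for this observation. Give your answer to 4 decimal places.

0.3860

Posterior ∝ prior × likelihood, so P(k | x) ∝ w_k f_k(x); normalise over all components.
Component likelihoods at x = 'north':
  f_A = P(north | comp) = 0.33
  f_B = P(north | comp) = 0.17
  f_C = P(north | comp) = 0.31
Prior × likelihood for each component:
  w_A·f_A = 0.17 × 0.33 = 0.0561
  w_B·f_B = 0.54 × 0.17 = 0.0918
  w_C·f_C = 0.29 × 0.31 = 0.0899
Marginal: 0.0561 + 0.0918 + 0.0899 = 0.2378
P(Cluster B | the observation) = 0.0918 / 0.2378 ≈ 0.3860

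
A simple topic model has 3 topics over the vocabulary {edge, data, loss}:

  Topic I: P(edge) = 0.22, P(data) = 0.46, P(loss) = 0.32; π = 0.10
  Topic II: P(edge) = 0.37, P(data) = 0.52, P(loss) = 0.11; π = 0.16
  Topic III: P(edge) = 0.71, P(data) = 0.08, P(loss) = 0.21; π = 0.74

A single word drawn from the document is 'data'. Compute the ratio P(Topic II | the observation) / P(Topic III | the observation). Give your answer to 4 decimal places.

1.4054

Since P(k|x) ∝ π_k f_k(x), the posterior odds are π_i f_i(x) / (π_j f_j(x)).
Categorical probabilities:
  L_I = P(data | comp) = 0.46
  L_II = P(data | comp) = 0.52
  L_III = P(data | comp) = 0.08
Odds = (0.16/0.74) × (0.52/0.08) = 0.216216 × 6.5 ≈ 1.4054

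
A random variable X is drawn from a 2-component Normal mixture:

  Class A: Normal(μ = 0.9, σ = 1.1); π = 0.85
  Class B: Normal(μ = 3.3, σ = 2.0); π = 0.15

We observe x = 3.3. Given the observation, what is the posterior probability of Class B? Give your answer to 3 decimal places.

By Bayes' theorem, P(k | x) = π_k f_k(x) / Σ_j π_j f_j(x).
Component likelihoods at x = 3.3:
  f_A = (1/(1.1·√(2π)))·exp(−(3.3−0.9)²/(2·1.1²)) = 0.362675·exp(-2.38017) = 0.0335602
  f_B = (1/(2.0·√(2π)))·exp(−(3.3−3.3)²/(2·2.0²)) = 0.199471·exp(-0.00000) = 0.199471
Multiply by the mixture weights:
  π_A·f_A = 0.85 × 0.0335602 = 0.0285262
  π_B·f_B = 0.15 × 0.199471 = 0.0299207
Marginal: 0.0285262 + 0.0299207 = 0.0584469
P(Class B | the observation) = 0.0299207 / 0.0584469 ≈ 0.512

0.512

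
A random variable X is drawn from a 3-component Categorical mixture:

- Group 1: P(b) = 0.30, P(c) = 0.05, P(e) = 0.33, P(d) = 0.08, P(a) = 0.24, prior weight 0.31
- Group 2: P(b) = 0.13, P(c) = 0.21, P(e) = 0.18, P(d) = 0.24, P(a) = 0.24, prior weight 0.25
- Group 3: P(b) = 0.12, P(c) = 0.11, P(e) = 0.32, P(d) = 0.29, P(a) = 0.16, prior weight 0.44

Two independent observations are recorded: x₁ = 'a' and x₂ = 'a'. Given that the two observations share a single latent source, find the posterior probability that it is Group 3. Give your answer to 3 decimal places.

0.259

Posterior ∝ prior × likelihood, so P(k | x) ∝ π_k f_k(x); normalise over all components.
Since both observations come from the same component, the likelihood for component k is f_k(x₁)·f_k(x₂).
  f_1 = [0.24] × [0.24] = 0.0576
  f_2 = [0.24] × [0.24] = 0.0576
  f_3 = [0.16] × [0.16] = 0.0256
Multiply by the mixture weights:
  π_1·f_1 = 0.31 × 0.0576 = 0.017856
  π_2·f_2 = 0.25 × 0.0576 = 0.0144
  π_3·f_3 = 0.44 × 0.0256 = 0.011264
Normaliser: 0.017856 + 0.0144 + 0.011264 = 0.04352
Responsibility of Group 3: 0.011264 / 0.04352 ≈ 0.259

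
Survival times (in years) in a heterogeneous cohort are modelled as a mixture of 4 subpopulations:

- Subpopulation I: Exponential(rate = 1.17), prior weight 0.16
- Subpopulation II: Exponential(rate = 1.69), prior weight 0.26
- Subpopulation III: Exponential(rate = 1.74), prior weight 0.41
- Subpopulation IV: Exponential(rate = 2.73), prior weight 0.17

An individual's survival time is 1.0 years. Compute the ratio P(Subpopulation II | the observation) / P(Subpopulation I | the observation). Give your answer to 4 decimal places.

1.3955

Only the two components matter; the odds are (π_i f_i(x)) / (π_j f_j(x)).
Component likelihoods at x = 1.0 years:
  p_I = 1.17·e^(−1.17·1.0) = 1.17·e^(−1.1700) = 0.363129
  p_II = 1.69·e^(−1.69·1.0) = 1.69·e^(−1.6900) = 0.311838
  p_III = 1.74·e^(−1.74·1.0) = 1.74·e^(−1.7400) = 0.305405
  p_IV = 2.73·e^(−2.73·1.0) = 2.73·e^(−2.7300) = 0.178049
Posterior odds = (π_II·p_II) / (π_I·p_I) = (0.26·0.311838) / (0.16·0.363129) = 0.0810779 / 0.0581007 ≈ 1.3955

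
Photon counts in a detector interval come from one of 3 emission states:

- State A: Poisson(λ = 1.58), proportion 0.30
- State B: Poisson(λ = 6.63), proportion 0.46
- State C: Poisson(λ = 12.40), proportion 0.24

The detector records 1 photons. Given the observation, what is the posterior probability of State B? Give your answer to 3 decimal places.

The responsibility of component k is P(Z=k) f_k(x) divided by Σ_j P(Z=j) f_j(x).
Component likelihoods at x = 1 photons:
  f_A = e^(−1.58)·1.58^1/1! = 0.325441
  f_B = e^(−6.63)·6.63^1/1! = 0.00875268
  f_C = e^(−12.40)·12.40^1/1! = 5.10705e-05
Multiply by the mixture weights:
  P(Z=A)·f_A = 0.30 × 0.325441 = 0.0976322
  P(Z=B)·f_B = 0.46 × 0.00875268 = 0.00402623
  P(Z=C)·f_C = 0.24 × 5.10705e-05 = 1.22569e-05
Evidence: 0.0976322 + 0.00402623 + 1.22569e-05 = 0.101671
P(State B | the observation) = 0.00402623 / 0.101671 ≈ 0.040

0.040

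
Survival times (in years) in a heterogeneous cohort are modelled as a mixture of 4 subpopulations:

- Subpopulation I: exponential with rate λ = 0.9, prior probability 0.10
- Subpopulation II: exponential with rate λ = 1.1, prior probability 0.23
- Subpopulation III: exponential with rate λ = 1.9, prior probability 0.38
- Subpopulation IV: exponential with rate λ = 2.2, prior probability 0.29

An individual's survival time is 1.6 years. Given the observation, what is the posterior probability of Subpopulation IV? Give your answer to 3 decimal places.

0.160

Posterior ∝ prior × likelihood, so P(k | x) ∝ π_k f_k(x); normalise over all components.
Component likelihoods at x = 1.6 years:
  p_I = 0.213235
  p_II = 0.189249
  p_III = 0.0908863
  p_IV = 0.0651188
Multiply by the mixture weights:
  π_I·p_I = 0.10 × 0.213235 = 0.0213235
  π_II·p_II = 0.23 × 0.189249 = 0.0435274
  π_III·p_III = 0.38 × 0.0908863 = 0.0345368
  π_IV·p_IV = 0.29 × 0.0651188 = 0.0188844
Marginal: 0.0213235 + 0.0435274 + 0.0345368 + 0.0188844 = 0.118272
So the posterior for Subpopulation IV is 0.0188844 / 0.118272 ≈ 0.160.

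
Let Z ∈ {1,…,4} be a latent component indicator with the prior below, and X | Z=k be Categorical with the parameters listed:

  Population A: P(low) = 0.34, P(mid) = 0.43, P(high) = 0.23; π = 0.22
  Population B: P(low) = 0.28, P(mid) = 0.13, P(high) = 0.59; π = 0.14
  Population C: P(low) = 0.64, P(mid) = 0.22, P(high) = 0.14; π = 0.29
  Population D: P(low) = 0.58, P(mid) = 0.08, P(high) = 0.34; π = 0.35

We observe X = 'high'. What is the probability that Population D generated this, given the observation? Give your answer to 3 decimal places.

The responsibility of component k is π_k f_k(x) divided by Σ_j π_j f_j(x).
Component likelihoods at x = 'high':
  p_A = P(high | comp) = 0.23
  p_B = P(high | comp) = 0.59
  p_C = P(high | comp) = 0.14
  p_D = P(high | comp) = 0.34
Unnormalised posteriors:
  π_A·p_A = 0.22 × 0.23 = 0.0506
  π_B·p_B = 0.14 × 0.59 = 0.0826
  π_C·p_C = 0.29 × 0.14 = 0.0406
  π_D·p_D = 0.35 × 0.34 = 0.119
Sum: 0.0506 + 0.0826 + 0.0406 + 0.119 = 0.2928
So the posterior for Population D is 0.119 / 0.2928 ≈ 0.406.

0.406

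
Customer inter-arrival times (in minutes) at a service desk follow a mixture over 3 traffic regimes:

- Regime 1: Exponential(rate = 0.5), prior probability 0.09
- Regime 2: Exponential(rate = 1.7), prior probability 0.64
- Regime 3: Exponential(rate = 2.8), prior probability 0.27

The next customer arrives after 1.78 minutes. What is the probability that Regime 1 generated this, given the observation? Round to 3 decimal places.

The responsibility of component k is P(Z=k) f_k(x) divided by Σ_j P(Z=j) f_j(x).
Component likelihoods at x = 1.78 minutes:
  f_1 = 0.205328
  f_2 = 0.0824658
  f_3 = 0.0191705
Weight by the priors:
  P(Z=1)·f_1 = 0.09 × 0.205328 = 0.0184795
  P(Z=2)·f_2 = 0.64 × 0.0824658 = 0.0527781
  P(Z=3)·f_3 = 0.27 × 0.0191705 = 0.00517605
Denominator: 0.0184795 + 0.0527781 + 0.00517605 = 0.0764337
P(Regime 1 | data) = 0.0184795 / 0.0764337 ≈ 0.242

0.242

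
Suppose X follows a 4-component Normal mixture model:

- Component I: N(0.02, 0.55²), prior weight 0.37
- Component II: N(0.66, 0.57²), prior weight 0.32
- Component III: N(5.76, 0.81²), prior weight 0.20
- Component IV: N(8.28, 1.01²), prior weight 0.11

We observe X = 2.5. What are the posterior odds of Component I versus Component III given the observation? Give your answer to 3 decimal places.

0.345

Since P(k|x) ∝ P(Z=k) f_k(x), the posterior odds are P(Z=i) f_i(x) / (P(Z=j) f_j(x)).
Normal densities:
  f_I = 2.78953e-05
  f_II = 0.00382178
  f_III = 0.000149639
  f_IV = 3.05485e-08
1.03213e-05 / 2.99277e-05 ≈ 0.345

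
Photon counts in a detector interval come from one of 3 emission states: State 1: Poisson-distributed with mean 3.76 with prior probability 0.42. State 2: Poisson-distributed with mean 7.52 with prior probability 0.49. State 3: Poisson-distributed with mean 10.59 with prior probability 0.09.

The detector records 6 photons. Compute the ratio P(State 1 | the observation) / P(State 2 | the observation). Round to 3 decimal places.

0.575

Only the two components matter; the odds are (π_i f_i(x)) / (π_j f_j(x)).
Evaluate each component's likelihood at the observed value:
  p_1 = e^(−3.76)·3.76^6/6! = 0.0913792
  p_2 = e^(−7.52)·7.52^6/6! = 0.13617
  p_3 = e^(−10.59)·10.59^6/6! = 0.049302
0.0383793 / 0.0667231 ≈ 0.575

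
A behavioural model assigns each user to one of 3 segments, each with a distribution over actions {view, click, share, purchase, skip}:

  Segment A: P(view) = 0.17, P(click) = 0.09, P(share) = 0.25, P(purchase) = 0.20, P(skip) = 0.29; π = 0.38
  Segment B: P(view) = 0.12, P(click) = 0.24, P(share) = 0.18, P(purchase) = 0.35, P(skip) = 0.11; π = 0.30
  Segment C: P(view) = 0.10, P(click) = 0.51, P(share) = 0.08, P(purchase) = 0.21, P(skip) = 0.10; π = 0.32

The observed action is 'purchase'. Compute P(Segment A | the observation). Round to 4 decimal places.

Apply Bayes' rule: the posterior for each component is proportional to its prior times its likelihood at x.
Component likelihoods at x = 'purchase':
  p_A = 0.2
  p_B = 0.35
  p_C = 0.21
Weight by the priors:
  π_A·p_A = 0.38 × 0.2 = 0.076
  π_B·p_B = 0.30 × 0.35 = 0.105
  π_C·p_C = 0.32 × 0.21 = 0.0672
Denominator: 0.076 + 0.105 + 0.0672 = 0.2482
P(Segment A | x) = 0.076 / 0.2482 ≈ 0.3062

0.3062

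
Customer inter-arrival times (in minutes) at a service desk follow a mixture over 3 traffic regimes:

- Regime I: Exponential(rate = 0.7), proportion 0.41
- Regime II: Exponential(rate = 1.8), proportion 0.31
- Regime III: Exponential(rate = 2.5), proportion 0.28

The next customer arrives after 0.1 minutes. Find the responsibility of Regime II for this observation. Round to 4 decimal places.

Apply Bayes' rule: the posterior for each component is proportional to its prior times its likelihood at x.
Exponential densities:
  p_I = 0.7·e^(−0.7·0.1) = 0.7·e^(−0.0700) = 0.652676
  p_II = 1.8·e^(−1.8·0.1) = 1.8·e^(−0.1800) = 1.50349
  p_III = 2.5·e^(−2.5·0.1) = 2.5·e^(−0.2500) = 1.947
Multiply by the mixture weights:
  π_I·p_I = 0.41 × 0.652676 = 0.267597
  π_II·p_II = 0.31 × 1.50349 = 0.466081
  π_III·p_III = 0.28 × 1.947 = 0.545161
Marginal: 0.267597 + 0.466081 + 0.545161 = 1.27884
P(Regime II | data) ≈ 0.3645

0.3645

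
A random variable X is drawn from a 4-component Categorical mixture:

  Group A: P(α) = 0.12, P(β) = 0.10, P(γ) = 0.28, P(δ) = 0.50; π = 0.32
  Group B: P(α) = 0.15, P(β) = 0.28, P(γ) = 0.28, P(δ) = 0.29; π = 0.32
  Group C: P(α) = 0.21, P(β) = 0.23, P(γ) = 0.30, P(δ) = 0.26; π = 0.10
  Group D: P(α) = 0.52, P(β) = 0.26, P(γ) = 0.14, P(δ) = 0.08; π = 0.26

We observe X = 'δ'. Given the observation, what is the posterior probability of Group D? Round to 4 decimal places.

Apply Bayes' rule: the posterior for each component is proportional to its prior times its likelihood at x.
Component likelihoods at x = 'δ':
  f_A = P(δ | comp) = 0.50
  f_B = P(δ | comp) = 0.29
  f_C = P(δ | comp) = 0.26
  f_D = P(δ | comp) = 0.08
Unnormalised posteriors:
  π_A·f_A = 0.32 × 0.5 = 0.16
  π_B·f_B = 0.32 × 0.29 = 0.0928
  π_C·f_C = 0.10 × 0.26 = 0.026
  π_D·f_D = 0.26 × 0.08 = 0.0208
Denominator: 0.16 + 0.0928 + 0.026 + 0.0208 = 0.2996
P(Group D | 'δ') ≈ 0.0694

0.0694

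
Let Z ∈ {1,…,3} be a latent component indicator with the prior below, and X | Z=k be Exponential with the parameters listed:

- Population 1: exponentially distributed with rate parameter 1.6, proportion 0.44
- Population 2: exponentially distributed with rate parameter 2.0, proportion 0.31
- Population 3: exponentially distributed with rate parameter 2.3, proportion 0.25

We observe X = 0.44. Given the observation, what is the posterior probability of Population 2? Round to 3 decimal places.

By Bayes' theorem, P(k | x) = π_k f_k(x) / Σ_j π_j f_j(x).
Exponential densities:
  L_1 = 0.791365
  L_2 = 0.829566
  L_3 = 0.83603
Weight by the priors:
  π_1·L_1 = 0.44 × 0.791365 = 0.3482
  π_2·L_2 = 0.31 × 0.829566 = 0.257165
  π_3·L_3 = 0.25 × 0.83603 = 0.209007
Normaliser: 0.3482 + 0.257165 + 0.209007 = 0.814373
P(Population 2 | the observation) = 0.257165 / 0.814373 ≈ 0.316

0.316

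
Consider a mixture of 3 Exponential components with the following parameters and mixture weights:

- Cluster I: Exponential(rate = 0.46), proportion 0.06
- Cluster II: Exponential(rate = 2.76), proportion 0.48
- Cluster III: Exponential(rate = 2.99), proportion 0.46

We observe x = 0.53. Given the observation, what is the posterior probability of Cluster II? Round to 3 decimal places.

Posterior ∝ prior × likelihood, so P(k | x) ∝ π_k f_k(x); normalise over all components.
Exponential densities:
  L_I = 0.360476
  L_II = 0.63918
  L_III = 0.612978
Prior × likelihood for each component:
  π_I·L_I = 0.06 × 0.360476 = 0.0216286
  π_II·L_II = 0.48 × 0.63918 = 0.306806
  π_III·L_III = 0.46 × 0.612978 = 0.28197
Denominator: 0.0216286 + 0.306806 + 0.28197 = 0.610405
P(Cluster II | 0.53) = 0.306806 / 0.610405 ≈ 0.503

0.503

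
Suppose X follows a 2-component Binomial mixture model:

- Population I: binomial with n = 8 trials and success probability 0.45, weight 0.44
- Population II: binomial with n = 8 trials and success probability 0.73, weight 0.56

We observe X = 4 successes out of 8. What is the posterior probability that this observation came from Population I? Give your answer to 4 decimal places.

P(component k | x) = P(Z=k)·f_k(x) / marginal(x), where marginal(x) = Σ_j P(Z=j)·f_j(x).
Binomial probabilities:
  L_I = 0.262663
  L_II = 0.105644
Weight by the priors:
  P(Z=I)·L_I = 0.44 × 0.262663 = 0.115572
  P(Z=II)·L_II = 0.56 × 0.105644 = 0.0591606
Evidence: 0.115572 + 0.0591606 = 0.174732
So the posterior for Population I is 0.115572 / 0.174732 ≈ 0.6614.

0.6614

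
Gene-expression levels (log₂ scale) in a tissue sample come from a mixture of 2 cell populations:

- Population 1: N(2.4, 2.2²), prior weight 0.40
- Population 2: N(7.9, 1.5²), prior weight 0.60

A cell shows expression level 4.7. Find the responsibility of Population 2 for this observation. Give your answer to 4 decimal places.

0.2808

The responsibility of component k is π_k f_k(x) divided by Σ_j π_j f_j(x).
Evaluate each component's likelihood at the observed value:
  p_1 = (1/(2.2·√(2π)))·exp(−(4.7−2.4)²/(2·2.2²)) = 0.181337·exp(-0.54649) = 0.104991
  p_2 = (1/(1.5·√(2π)))·exp(−(4.7−7.9)²/(2·1.5²)) = 0.265962·exp(-2.27556) = 0.0273248
Unnormalised posteriors:
  π_1·p_1 = 0.40 × 0.104991 = 0.0419963
  π_2·p_2 = 0.60 × 0.0273248 = 0.0163949
Normaliser: 0.0419963 + 0.0163949 = 0.0583912
P(Population 2 | 4.7) = 0.0163949 / 0.0583912 ≈ 0.2808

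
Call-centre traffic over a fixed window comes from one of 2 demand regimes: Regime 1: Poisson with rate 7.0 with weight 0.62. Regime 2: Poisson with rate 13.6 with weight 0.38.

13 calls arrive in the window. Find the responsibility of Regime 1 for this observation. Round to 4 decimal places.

0.1759

By Bayes' theorem, P(k | x) = w_k f_k(x) / Σ_j w_j f_j(x).
Poisson probabilities:
  f_1 = e^(−7.0)·7.0^13/13! = 0.0141884
  f_2 = e^(−13.6)·13.6^13/13! = 0.108473
Unnormalised posteriors:
  w_1·f_1 = 0.62 × 0.0141884 = 0.0087968
  w_2·f_2 = 0.38 × 0.108473 = 0.0412196
Normaliser: 0.0087968 + 0.0412196 = 0.0500164
P(Regime 1 | the observation) = 0.0087968 / 0.0500164 ≈ 0.1759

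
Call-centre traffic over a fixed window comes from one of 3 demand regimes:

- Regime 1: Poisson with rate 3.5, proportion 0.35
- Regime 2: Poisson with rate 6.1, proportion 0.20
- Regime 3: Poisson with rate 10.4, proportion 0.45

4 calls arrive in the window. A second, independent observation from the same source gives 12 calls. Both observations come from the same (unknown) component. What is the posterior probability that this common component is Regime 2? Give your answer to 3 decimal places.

0.317

Apply Bayes' rule: the posterior for each component is proportional to its prior times its likelihood at x.
Since both observations come from the same component, the likelihood for component k is f_k(x₁)·f_k(x₂).
  L_1 = [e^(−3.5)·3.5^4/4! = 0.188812] × [0.000213034] = 4.02234e-05
  L_2 = [e^(−6.1)·6.1^4/4! = 0.129393] × [0.0124287] = 0.00160819
  L_3 = [e^(−10.4)·10.4^4/4! = 0.014834] × [0.101719] = 0.0015089
Prior × likelihood for each component:
  π_1·L_1 = 0.35 × 4.02234e-05 = 1.40782e-05
  π_2·L_2 = 0.20 × 0.00160819 = 0.000321637
  π_3·L_3 = 0.45 × 0.0015089 = 0.000679004
Sum: 1.40782e-05 + 0.000321637 + 0.000679004 = 0.00101472
P(Regime 2 | x) = 0.000321637 / 0.00101472 ≈ 0.317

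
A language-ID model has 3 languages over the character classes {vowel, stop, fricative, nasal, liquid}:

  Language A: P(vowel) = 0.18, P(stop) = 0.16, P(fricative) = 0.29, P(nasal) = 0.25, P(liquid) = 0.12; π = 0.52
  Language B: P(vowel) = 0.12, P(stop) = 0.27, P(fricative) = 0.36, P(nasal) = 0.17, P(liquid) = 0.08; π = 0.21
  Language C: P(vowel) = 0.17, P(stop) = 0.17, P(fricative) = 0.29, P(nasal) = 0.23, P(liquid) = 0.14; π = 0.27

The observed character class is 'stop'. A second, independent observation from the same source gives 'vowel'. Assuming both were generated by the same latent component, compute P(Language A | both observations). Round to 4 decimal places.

0.5062

By Bayes' theorem, P(k | x) = P(Z=k) f_k(x) / Σ_j P(Z=j) f_j(x).
Since both observations come from the same component, the likelihood for component k is f_k(x₁)·f_k(x₂).
  L_A = [P(stop | comp) = 0.16] × [0.18] = 0.0288
  L_B = [P(stop | comp) = 0.27] × [0.12] = 0.0324
  L_C = [P(stop | comp) = 0.17] × [0.17] = 0.0289
Unnormalised posteriors:
  P(Z=A)·L_A = 0.52 × 0.0288 = 0.014976
  P(Z=B)·L_B = 0.21 × 0.0324 = 0.006804
  P(Z=C)·L_C = 0.27 × 0.0289 = 0.007803
Marginal: 0.014976 + 0.006804 + 0.007803 = 0.029583
So the posterior for Language A is 0.014976 / 0.029583 ≈ 0.5062.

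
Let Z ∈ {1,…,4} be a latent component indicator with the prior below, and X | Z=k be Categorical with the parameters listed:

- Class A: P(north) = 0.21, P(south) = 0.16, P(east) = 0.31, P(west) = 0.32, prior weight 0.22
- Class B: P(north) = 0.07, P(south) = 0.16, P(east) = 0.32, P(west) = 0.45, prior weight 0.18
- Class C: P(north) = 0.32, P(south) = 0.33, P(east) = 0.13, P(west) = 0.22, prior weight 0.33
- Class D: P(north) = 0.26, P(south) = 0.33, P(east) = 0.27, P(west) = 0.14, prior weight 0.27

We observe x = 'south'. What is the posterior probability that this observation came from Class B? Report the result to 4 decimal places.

0.1099

Posterior ∝ prior × likelihood, so P(k | x) ∝ w_k f_k(x); normalise over all components.
Categorical probabilities:
  f_A = P(south | comp) = 0.16
  f_B = P(south | comp) = 0.16
  f_C = P(south | comp) = 0.33
  f_D = P(south | comp) = 0.33
Unnormalised posteriors:
  w_A·f_A = 0.22 × 0.16 = 0.0352
  w_B·f_B = 0.18 × 0.16 = 0.0288
  w_C·f_C = 0.33 × 0.33 = 0.1089
  w_D·f_D = 0.27 × 0.33 = 0.0891
Denominator: 0.0352 + 0.0288 + 0.1089 + 0.0891 = 0.262
P(Class B | x) ≈ 0.1099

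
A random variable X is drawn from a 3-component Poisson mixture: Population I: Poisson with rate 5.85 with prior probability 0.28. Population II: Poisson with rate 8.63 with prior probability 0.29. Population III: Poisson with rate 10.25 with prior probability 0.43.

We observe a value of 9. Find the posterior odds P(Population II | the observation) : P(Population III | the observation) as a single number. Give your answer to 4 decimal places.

0.7246

Only the two components matter; the odds are (P(Z=i) f_i(x)) / (P(Z=j) f_j(x)).
Evaluate each component's likelihood at the observed value:
  p_I = 0.0636821
  p_II = 0.130729
  p_III = 0.121684
Posterior odds = (P(Z=II)·p_II) / (P(Z=III)·p_III) = (0.29·0.130729) / (0.43·0.121684) = 0.0379115 / 0.0523241 ≈ 0.7246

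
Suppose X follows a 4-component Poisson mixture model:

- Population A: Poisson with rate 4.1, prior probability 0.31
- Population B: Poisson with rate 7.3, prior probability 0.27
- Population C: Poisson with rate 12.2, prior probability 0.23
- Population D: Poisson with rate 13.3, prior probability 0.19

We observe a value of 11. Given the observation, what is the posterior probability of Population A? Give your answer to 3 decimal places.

0.012

By Bayes' theorem, P(k | x) = w_k f_k(x) / Σ_j w_j f_j(x).
Evaluate each component's likelihood at the observed value:
  p_A = e^(−4.1)·4.1^11/11! = 0.00228486
  p_B = e^(−7.3)·7.3^11/11! = 0.0530941
  p_C = e^(−12.2)·12.2^11/11! = 0.112308
  p_D = e^(−13.3)·13.3^11/11! = 0.0966264
Prior × likelihood for each component:
  w_A·p_A = 0.31 × 0.00228486 = 0.000708306
  w_B·p_B = 0.27 × 0.0530941 = 0.0143354
  w_C·p_C = 0.23 × 0.112308 = 0.0258308
  w_D·p_D = 0.19 × 0.0966264 = 0.018359
Marginal: 0.000708306 + 0.0143354 + 0.0258308 + 0.018359 = 0.0592335
Responsibility of Population A: 0.000708306 / 0.0592335 ≈ 0.012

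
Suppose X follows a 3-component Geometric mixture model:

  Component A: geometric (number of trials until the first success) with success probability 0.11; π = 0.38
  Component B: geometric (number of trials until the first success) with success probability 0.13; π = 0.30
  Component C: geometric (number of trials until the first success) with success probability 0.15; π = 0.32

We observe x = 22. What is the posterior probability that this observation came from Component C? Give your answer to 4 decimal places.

P(component k | x) = π_k·f_k(x) / marginal(x), where marginal(x) = Σ_j π_j·f_j(x).
Component likelihoods at x = 22:
  f_A = 0.00951881
  f_B = 0.00697988
  f_C = 0.00494184
Prior × likelihood for each component:
  π_A·f_A = 0.38 × 0.00951881 = 0.00361715
  π_B·f_B = 0.30 × 0.00697988 = 0.00209396
  π_C·f_C = 0.32 × 0.00494184 = 0.00158139
Sum: 0.00361715 + 0.00209396 + 0.00158139 = 0.0072925
P(Component C | the observation) ≈ 0.2169

0.2169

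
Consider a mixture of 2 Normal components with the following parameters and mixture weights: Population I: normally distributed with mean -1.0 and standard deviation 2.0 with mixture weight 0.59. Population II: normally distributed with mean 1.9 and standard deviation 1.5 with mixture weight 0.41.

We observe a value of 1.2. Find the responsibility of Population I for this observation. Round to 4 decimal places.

0.3966

By Bayes' theorem, P(k | x) = π_k f_k(x) / Σ_j π_j f_j(x).
Normal densities:
  f_I = 0.108926
  f_II = 0.238522
Unnormalised posteriors:
  π_I·f_I = 0.59 × 0.108926 = 0.0642664
  π_II·f_II = 0.41 × 0.238522 = 0.0977941
Evidence: 0.0642664 + 0.0977941 = 0.162061
Responsibility of Population I: 0.0642664 / 0.162061 ≈ 0.3966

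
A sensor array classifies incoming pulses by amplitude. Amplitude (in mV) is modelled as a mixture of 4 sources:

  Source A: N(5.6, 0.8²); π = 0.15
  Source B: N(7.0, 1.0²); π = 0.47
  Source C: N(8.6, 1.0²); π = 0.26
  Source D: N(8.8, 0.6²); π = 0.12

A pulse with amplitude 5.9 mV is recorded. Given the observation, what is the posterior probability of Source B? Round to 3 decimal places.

0.586

Apply Bayes' rule: the posterior for each component is proportional to its prior times its likelihood at x.
Normal densities:
  f_A = 0.464819
  f_B = 0.217852
  f_C = 0.0104209
  f_D = 5.62287e-06
Multiply by the mixture weights:
  π_A·f_A = 0.15 × 0.464819 = 0.0697228
  π_B·f_B = 0.47 × 0.217852 = 0.102391
  π_C·f_C = 0.26 × 0.0104209 = 0.00270944
  π_D·f_D = 0.12 × 5.62287e-06 = 6.74744e-07
Normaliser: 0.0697228 + 0.102391 + 0.00270944 + 6.74744e-07 = 0.174823
P(Source B | 5.9 mV) ≈ 0.586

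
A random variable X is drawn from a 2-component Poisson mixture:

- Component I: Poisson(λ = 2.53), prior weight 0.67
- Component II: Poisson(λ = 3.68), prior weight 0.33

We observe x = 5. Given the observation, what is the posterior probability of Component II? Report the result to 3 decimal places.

0.504

The responsibility of component k is π_k f_k(x) divided by Σ_j π_j f_j(x).
Component likelihoods at x = 5:
  f_I = 0.0688108
  f_II = 0.141858
Unnormalised posteriors:
  π_I·f_I = 0.67 × 0.0688108 = 0.0461032
  π_II·f_II = 0.33 × 0.141858 = 0.0468132
Marginal: 0.0461032 + 0.0468132 = 0.0929164
P(Component II | data) ≈ 0.504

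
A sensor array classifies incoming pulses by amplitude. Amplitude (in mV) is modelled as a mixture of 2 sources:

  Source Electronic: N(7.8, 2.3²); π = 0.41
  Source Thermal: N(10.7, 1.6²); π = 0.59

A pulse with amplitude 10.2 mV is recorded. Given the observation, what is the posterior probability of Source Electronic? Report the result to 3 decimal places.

0.228

By Bayes' theorem, P(k | x) = w_k f_k(x) / Σ_j w_j f_j(x).
Component likelihoods at x = 10.2 mV:
  L_Electronic = (1/(2.3·√(2π)))·exp(−(10.2−7.8)²/(2·2.3²)) = 0.173453·exp(-0.54442) = 0.100633
  L_Thermal = (1/(1.6·√(2π)))·exp(−(10.2−10.7)²/(2·1.6²)) = 0.249339·exp(-0.04883) = 0.237457
Prior × likelihood for each component:
  w_Electronic·L_Electronic = 0.41 × 0.100633 = 0.0412597
  w_Thermal·L_Thermal = 0.59 × 0.237457 = 0.140099
Normaliser: 0.0412597 + 0.140099 = 0.181359
P(Source Electronic | the observation) ≈ 0.228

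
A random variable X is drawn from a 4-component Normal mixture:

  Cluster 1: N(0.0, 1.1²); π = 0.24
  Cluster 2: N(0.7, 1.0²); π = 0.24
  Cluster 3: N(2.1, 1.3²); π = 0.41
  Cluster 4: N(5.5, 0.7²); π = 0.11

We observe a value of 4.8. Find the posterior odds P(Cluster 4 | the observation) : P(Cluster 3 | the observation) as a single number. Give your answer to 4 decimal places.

2.6121

Only the two components matter; the odds are (w_i f_i(x)) / (w_j f_j(x)).
Evaluate each component's likelihood at the observed value:
  f_1 = (1/(1.1·√(2π)))·exp(−(4.8−0.0)²/(2·1.1²)) = 0.362675·exp(-9.52066) = 2.65917e-05
  f_2 = (1/(1.0·√(2π)))·exp(−(4.8−0.7)²/(2·1.0²)) = 0.398942·exp(-8.40500) = 8.92617e-05
  f_3 = (1/(1.3·√(2π)))·exp(−(4.8−2.1)²/(2·1.3²)) = 0.306879·exp(-2.15680) = 0.0355041
  f_4 = (1/(0.7·√(2π)))·exp(−(4.8−5.5)²/(2·0.7²)) = 0.569918·exp(-0.50000) = 0.345672
Odds = (0.11/0.41) × (0.345672/0.0355041) = 0.268293 × 9.73613 ≈ 2.6121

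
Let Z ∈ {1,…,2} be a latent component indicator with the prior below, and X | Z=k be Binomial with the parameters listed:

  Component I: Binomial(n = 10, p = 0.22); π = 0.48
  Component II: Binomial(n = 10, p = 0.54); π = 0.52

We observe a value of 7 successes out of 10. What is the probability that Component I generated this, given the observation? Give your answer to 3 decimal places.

The responsibility of component k is P(Z=k) f_k(x) divided by Σ_j P(Z=j) f_j(x).
Evaluate each component's likelihood at the observed value:
  p_I = 0.00142044
  p_II = 0.156391
Multiply by the mixture weights:
  P(Z=I)·p_I = 0.48 × 0.00142044 = 0.000681813
  P(Z=II)·p_II = 0.52 × 0.156391 = 0.0813232
Marginal: 0.000681813 + 0.0813232 = 0.082005
P(Component I | data) = 0.000681813 / 0.082005 ≈ 0.008

0.008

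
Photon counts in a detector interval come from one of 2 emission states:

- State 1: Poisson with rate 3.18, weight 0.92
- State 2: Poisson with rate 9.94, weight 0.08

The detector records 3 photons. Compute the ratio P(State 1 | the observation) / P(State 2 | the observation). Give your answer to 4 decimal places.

Only the two components matter; the odds are (π_i f_i(x)) / (π_j f_j(x)).
Poisson probabilities:
  L_1 = e^(−3.18)·3.18^3/3! = 0.222881
  L_2 = e^(−9.94)·9.94^3/3! = 0.00789079
Posterior odds = (π_1·L_1) / (π_2·L_2) = (0.92·0.222881) / (0.08·0.00789079) = 0.205051 / 0.000631264 ≈ 324.8260

324.8260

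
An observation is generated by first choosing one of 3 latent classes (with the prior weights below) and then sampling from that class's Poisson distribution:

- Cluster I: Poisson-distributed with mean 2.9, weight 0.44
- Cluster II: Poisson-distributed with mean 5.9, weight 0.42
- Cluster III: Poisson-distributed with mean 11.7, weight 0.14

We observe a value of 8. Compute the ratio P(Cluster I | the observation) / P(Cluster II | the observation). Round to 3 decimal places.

The posterior odds equal the prior odds times the likelihood ratio: (π_i/π_j)·(f_i(x)/f_j(x)).
Component likelihoods at x = 8:
  L_I = 0.00682668
  L_II = 0.0997604
  L_III = 0.0722306
Posterior odds = (π_I·L_I) / (π_II·L_II) = (0.44·0.00682668) / (0.42·0.0997604) = 0.00300374 / 0.0418994 ≈ 0.072

0.072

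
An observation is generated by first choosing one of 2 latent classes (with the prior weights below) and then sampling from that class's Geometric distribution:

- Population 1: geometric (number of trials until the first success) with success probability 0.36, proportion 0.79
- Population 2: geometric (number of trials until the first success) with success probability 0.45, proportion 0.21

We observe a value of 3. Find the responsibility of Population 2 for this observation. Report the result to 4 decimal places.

The responsibility of component k is π_k f_k(x) divided by Σ_j π_j f_j(x).
Evaluate each component's likelihood at the observed value:
  L_1 = 0.36·(1−0.36)^2 = 0.36·0.4096 = 0.147456
  L_2 = 0.45·(1−0.45)^2 = 0.45·0.3025 = 0.136125
Unnormalised posteriors:
  π_1·L_1 = 0.79 × 0.147456 = 0.11649
  π_2·L_2 = 0.21 × 0.136125 = 0.0285863
Normaliser: 0.11649 + 0.0285863 = 0.145076
Responsibility of Population 2: 0.0285863 / 0.145076 ≈ 0.1970

0.1970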